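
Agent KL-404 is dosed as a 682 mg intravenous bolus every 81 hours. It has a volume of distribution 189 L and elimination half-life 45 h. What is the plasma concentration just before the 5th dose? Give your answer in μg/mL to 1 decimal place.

1.4 μg/mL

f = (1/2)^(τ/t½) = (1/2)^(81/45) ≈ 0.2872.
C₀ = D/Vd = 682/189 ≈ 3.608 μg/mL.
Before the 5th dose, 4 doses have been given. Superposition: Cmin = C₀·(f + f² + … + f^4).
≈ 3.608 × (0.2872 + 0.0825 + 0.0237 + 0.0068) ≈ 3.608 × 0.4002 ≈ 1.444 μg/mL.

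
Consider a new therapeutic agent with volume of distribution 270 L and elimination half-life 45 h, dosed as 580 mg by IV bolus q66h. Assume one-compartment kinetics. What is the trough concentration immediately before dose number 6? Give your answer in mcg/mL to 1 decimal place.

1.2 mcg/mL

f = (1/2)^(τ/t½) = (1/2)^(66/45) ≈ 0.3618.
C₀ = D/Vd = 580/270 ≈ 2.148 mcg/mL.
Before the 6th dose, 5 doses have been given. Superposition: Cmin = C₀·(f + f² + … + f^5).
≈ 2.148 × (0.3618 + 0.1309 + 0.0474 + 0.0171 + 0.0062) ≈ 2.148 × 0.5634 ≈ 1.210 mcg/mL.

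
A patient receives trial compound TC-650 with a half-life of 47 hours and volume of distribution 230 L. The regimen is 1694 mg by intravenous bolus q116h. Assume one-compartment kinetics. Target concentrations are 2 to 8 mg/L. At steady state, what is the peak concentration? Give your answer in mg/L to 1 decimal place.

Over one 116-h interval, 116/47 ≈ 2.4681 half-lives elapse, leaving f ≈ 0.1807 of each dose.
At steady state, accumulation factor R = 1/(1 − e^(−kτ)) ≈ 1.2206.
Single-dose peak C₀ = D/Vd = 1694/230 ≈ 7.365 mg/L.
Steady-state peak Cmax,ss = C₀·R ≈ 7.365 × 1.2206 ≈ 8.990 mg/L.
Peak 9.0 mg/L vs MTC 8 mg/L: exceeds toxic threshold.

9.0 mg/L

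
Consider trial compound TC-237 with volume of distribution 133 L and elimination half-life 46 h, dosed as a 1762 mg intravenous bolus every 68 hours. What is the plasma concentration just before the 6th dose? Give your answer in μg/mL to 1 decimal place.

7.4 μg/mL

f = (1/2)^(τ/t½) = (1/2)^(68/46) ≈ 0.3589.
C₀ = D/Vd = 1762/133 ≈ 13.248 μg/mL.
Before the 6th dose, 5 doses have been given. Superposition: Cmin = C₀·(f + f² + … + f^5).
≈ 13.248 × (0.3589 + 0.1288 + 0.0462 + 0.0166 + 0.0060) ≈ 13.248 × 0.5565 ≈ 7.373 μg/mL.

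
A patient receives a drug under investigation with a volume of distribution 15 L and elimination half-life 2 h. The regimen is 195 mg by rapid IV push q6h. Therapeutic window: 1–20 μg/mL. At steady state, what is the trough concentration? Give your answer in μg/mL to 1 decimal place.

1.9 μg/mL

The dosing interval is 3 half-lives, so f = 2^(−3) = 0.125.
At steady state, R = 1/(1 − 0.125) = 8/7.
Single-dose peak C₀ = D/Vd = 195/15 = 13 μg/mL.
Steady-state peak Cmax,ss = C₀·R = 13 × 8/7 ≈ 14.857 μg/mL.
Steady-state trough Cmin,ss = Cmax,ss·f ≈ 14.857 × 0.125 ≈ 1.857 μg/mL.
Trough 1.9 μg/mL vs MEC 1 μg/mL: adequate.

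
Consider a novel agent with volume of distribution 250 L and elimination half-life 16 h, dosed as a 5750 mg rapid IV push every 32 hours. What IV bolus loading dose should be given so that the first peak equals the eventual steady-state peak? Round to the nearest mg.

7667 mg

f = (1/2)^(32/16) ≈ 0.250000; accumulation ratio R = 1/(1−f) ≈ 1.33333.
Loading dose to hit Cmax,ss on first dose: D_load = D_maint·R ≈ 5750 × 1.33333 ≈ 7666.65 mg.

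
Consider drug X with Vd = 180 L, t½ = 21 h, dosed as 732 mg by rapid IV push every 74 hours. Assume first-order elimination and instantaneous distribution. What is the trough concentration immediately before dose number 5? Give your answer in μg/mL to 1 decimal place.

0.4 μg/mL

f = (1/2)^(τ/t½) = (1/2)^(74/21) ≈ 0.0869.
C₀ = D/Vd = 732/180 ≈ 4.067 μg/mL.
Before the 5th dose, 4 doses have been given. Superposition: Cmin = C₀·(f + f² + … + f^4).
≈ 4.067 × (0.0869 + 0.0076 + 0.0007 + 0.0001) ≈ 4.067 × 0.0953 ≈ 0.388 μg/mL.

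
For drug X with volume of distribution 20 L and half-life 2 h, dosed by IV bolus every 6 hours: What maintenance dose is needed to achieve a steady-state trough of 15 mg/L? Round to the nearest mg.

τ/t½ = 6/2 ≈ 3, so f = (1/2)^(6/2) ≈ 0.125000.
Cmin,ss = (D/Vd)·f/(1−f), so D = Cmin,ss·Vd·(1−f)/f.
D = 15 × 20 × (1−f)/f ≈ 15 × 20 × 7.00000 ≈ 2100.00 mg.

2100 mg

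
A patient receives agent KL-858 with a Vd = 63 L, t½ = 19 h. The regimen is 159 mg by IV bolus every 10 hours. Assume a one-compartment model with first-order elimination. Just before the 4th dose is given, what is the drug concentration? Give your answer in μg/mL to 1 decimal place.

f = (1/2)^(τ/t½) = (1/2)^(10/19) ≈ 0.6943.
C₀ = D/Vd = 159/63 ≈ 2.524 μg/mL.
Before the 4th dose, 3 doses have been given. Superposition: Cmin = C₀·(f + f² + … + f^3).
≈ 2.524 × (0.6943 + 0.4821 + 0.3347) ≈ 2.524 × 1.5111 ≈ 3.814 μg/mL.

3.8 μg/mL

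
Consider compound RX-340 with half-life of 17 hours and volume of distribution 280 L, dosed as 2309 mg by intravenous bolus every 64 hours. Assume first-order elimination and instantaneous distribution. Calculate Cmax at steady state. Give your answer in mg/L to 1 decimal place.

8.9 mg/L

k = ln2/t½ = ln2/17 ≈ 0.040773 h⁻¹; fraction remaining f = e^(−kτ) = e^(−0.040773×64) ≈ 0.0736.
Accumulation ratio R = 1/(1 − f) ≈ 1/0.9264 ≈ 1.0794.
Single-dose peak C₀ = D/Vd = 2309/280 ≈ 8.246 mg/L.
Steady-state peak Cmax,ss = C₀·R ≈ 8.246 × 1.0794 ≈ 8.901 mg/L.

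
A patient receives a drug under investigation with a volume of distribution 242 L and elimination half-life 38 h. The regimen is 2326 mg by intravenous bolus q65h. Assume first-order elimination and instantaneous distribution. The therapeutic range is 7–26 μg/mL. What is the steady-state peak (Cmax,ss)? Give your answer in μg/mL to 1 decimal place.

τ/t½ = 65/38 ≈ 1.7105, so fraction remaining f = (1/2)^(65/38) ≈ 0.3055.
Accumulation ratio R = 1/(1 − f) ≈ 1/0.6945 ≈ 1.4399.
Each bolus raises the concentration by D/Vd = 2326/242 ≈ 9.612 μg/mL.
Steady-state peak Cmax,ss = C₀·R ≈ 9.612 × 1.4399 ≈ 13.840 μg/mL.
Peak 13.8 μg/mL vs MTC 26 μg/mL: below toxic threshold.

13.8 μg/mL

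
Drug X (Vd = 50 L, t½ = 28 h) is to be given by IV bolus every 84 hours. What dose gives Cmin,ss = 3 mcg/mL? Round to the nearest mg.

1050 mg

τ/t½ = 84/28 ≈ 3, so f = (1/2)^(84/28) ≈ 0.125000.
Cmin,ss = (D/Vd)·f/(1−f), so D = Cmin,ss·Vd·(1−f)/f.
D = 3 × 50 × (1−f)/f ≈ 3 × 50 × 7.00000 ≈ 1050.00 mg.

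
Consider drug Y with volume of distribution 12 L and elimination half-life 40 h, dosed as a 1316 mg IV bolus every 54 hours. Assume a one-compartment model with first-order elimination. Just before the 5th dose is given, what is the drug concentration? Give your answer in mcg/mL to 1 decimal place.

f = (1/2)^(τ/t½) = (1/2)^(54/40) ≈ 0.3923.
C₀ = D/Vd = 1316/12 ≈ 109.667 mcg/mL.
Before the 5th dose, 4 doses have been given. Superposition: Cmin = C₀·(f + f² + … + f^4).
≈ 109.667 × (0.3923 + 0.1539 + 0.0604 + 0.0237) ≈ 109.667 × 0.6303 ≈ 69.123 mcg/mL.

69.1 mcg/mL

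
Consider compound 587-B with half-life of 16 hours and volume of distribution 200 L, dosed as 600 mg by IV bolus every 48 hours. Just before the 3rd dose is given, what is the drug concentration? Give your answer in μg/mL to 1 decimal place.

f = (1/2)^(τ/t½) = (1/2)^(48/16) ≈ 0.1250.
C₀ = D/Vd = 600/200 ≈ 3.000 μg/mL.
Before the 3rd dose, 2 doses have been given. Superposition: Cmin = C₀·(f + f²).
≈ 3.000 × (0.1250 + 0.0156) ≈ 3.000 × 0.1406 ≈ 0.422 μg/mL.

0.4 μg/mL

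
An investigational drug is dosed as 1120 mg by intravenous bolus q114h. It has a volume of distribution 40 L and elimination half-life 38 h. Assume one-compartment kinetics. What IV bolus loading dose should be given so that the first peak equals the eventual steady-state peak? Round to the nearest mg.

1280 mg

f = (1/2)^(114/38) ≈ 0.125000; accumulation ratio R = 1/(1−f) ≈ 1.14286.
Loading dose to hit Cmax,ss on first dose: D_load = D_maint·R ≈ 1120 × 1.14286 ≈ 1280.00 mg.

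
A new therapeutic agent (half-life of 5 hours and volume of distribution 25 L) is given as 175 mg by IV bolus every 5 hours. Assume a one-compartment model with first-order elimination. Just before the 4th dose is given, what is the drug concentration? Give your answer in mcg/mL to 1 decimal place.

f = (1/2)^(τ/t½) = (1/2)^(5/5) ≈ 0.5000.
C₀ = D/Vd = 175/25 ≈ 7.000 mcg/mL.
Before the 4th dose, 3 doses have been given. Superposition: Cmin = C₀·(f + f² + … + f^3).
≈ 7.000 × (0.5000 + 0.2500 + 0.1250) ≈ 7.000 × 0.8750 ≈ 6.125 mcg/mL.

6.1 mcg/mL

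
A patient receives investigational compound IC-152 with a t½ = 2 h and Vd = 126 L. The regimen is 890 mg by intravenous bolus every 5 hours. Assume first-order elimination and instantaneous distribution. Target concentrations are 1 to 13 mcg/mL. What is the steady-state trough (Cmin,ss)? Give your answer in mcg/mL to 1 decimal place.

Over one 5-h interval, 5/2 ≈ 2.5 half-lives elapse, leaving f ≈ 0.1768 of each dose.
Each bolus raises the concentration by D/Vd = 890/126 ≈ 7.063 mcg/mL.
Steady-state trough Cmin,ss = C₀·f/(1−f) ≈ 7.063 × 0.1768/0.8232 ≈ 1.517 mcg/mL.
Trough 1.5 mcg/mL vs MEC 1 mcg/mL: adequate.

1.5 mcg/mL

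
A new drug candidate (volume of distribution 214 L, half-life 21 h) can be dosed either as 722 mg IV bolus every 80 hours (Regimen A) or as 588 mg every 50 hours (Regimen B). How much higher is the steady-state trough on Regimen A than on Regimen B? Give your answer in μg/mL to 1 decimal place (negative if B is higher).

Regimen A: f = (1/2)^(80/21) ≈ 0.0713; Cmin,ss = (722/214)·f/(1−f) ≈ 0.259 μg/mL.
Regimen B: f = (1/2)^(50/21) ≈ 0.1920; Cmin,ss = (588/214)·f/(1−f) ≈ 0.653 μg/mL.
Difference ≈ 0.259 − 0.653 ≈ -0.394 μg/mL.

-0.4 μg/mL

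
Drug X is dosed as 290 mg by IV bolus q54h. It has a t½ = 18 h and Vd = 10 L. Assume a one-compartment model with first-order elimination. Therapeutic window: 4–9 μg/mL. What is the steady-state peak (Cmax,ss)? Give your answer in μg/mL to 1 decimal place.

33.1 μg/mL

τ = 54 h = 3 half-lives, so f = (1/2)^3 = 0.125.
Accumulation ratio R = 1/(1 − f) = 1/0.875 = 8/7.
Single-dose peak C₀ = D/Vd = 290/10 = 29 μg/mL.
Steady-state peak Cmax,ss = C₀·R = 29 × 8/7 ≈ 33.143 μg/mL.
Peak 33.1 μg/mL vs MTC 9 μg/mL: exceeds toxic threshold.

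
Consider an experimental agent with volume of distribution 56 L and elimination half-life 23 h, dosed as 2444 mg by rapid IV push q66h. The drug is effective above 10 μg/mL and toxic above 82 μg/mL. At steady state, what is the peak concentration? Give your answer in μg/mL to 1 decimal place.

50.6 μg/mL

k = ln2/t½ = ln2/23 ≈ 0.030137 h⁻¹; fraction remaining f = e^(−kτ) = e^(−0.030137×66) ≈ 0.1368.
Accumulation ratio R = 1/(1 − f) ≈ 1/0.8632 ≈ 1.1585.
Each bolus raises the concentration by D/Vd = 2444/56 ≈ 43.643 μg/mL.
Steady-state peak Cmax,ss = C₀·R ≈ 43.643 × 1.1585 ≈ 50.560 μg/mL.
Peak 50.6 μg/mL vs MTC 82 μg/mL: below toxic threshold.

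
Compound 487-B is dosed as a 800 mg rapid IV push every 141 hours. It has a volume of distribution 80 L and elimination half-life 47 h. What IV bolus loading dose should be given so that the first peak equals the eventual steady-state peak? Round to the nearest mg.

f = (1/2)^(141/47) ≈ 0.125000; accumulation ratio R = 1/(1−f) ≈ 1.14286.
Loading dose to hit Cmax,ss on first dose: D_load = D_maint·R ≈ 800 × 1.14286 ≈ 914.29 mg.

914 mg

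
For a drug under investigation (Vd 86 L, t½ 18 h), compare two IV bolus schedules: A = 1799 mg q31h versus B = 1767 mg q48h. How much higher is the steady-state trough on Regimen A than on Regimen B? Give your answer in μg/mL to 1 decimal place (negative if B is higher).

Regimen A: f = (1/2)^(31/18) ≈ 0.3031; Cmin,ss = (1799/86)·f/(1−f) ≈ 9.098 μg/mL.
Regimen B: f = (1/2)^(48/18) ≈ 0.1575; Cmin,ss = (1767/86)·f/(1−f) ≈ 3.841 μg/mL.
Difference ≈ 9.098 − 3.841 ≈ 5.257 μg/mL.

5.3 μg/mL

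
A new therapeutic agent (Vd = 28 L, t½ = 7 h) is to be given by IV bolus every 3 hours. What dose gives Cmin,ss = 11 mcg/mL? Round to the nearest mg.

τ/t½ = 3/7 ≈ 0.42857, so f = (1/2)^(3/7) ≈ 0.742997.
Cmin,ss = (D/Vd)·f/(1−f), so D = Cmin,ss·Vd·(1−f)/f.
D = 11 × 28 × (1−f)/f ≈ 11 × 28 × 0.34590 ≈ 106.54 mg.

107 mg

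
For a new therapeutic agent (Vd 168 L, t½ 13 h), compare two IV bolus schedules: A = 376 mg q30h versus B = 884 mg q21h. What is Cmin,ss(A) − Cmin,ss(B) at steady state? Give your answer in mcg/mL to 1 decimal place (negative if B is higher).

-2.0 mcg/mL

Regimen A: f = (1/2)^(30/13) ≈ 0.2020; Cmin,ss = (376/168)·f/(1−f) ≈ 0.567 mcg/mL.
Regimen B: f = (1/2)^(21/13) ≈ 0.3264; Cmin,ss = (884/168)·f/(1−f) ≈ 2.550 mcg/mL.
Difference ≈ 0.567 − 2.550 ≈ -1.983 mcg/mL.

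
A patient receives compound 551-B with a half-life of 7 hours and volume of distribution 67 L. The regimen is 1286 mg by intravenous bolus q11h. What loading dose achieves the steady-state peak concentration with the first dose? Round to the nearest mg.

1938 mg

f = (1/2)^(11/7) ≈ 0.336475; accumulation ratio R = 1/(1−f) ≈ 1.50710.
Loading dose to hit Cmax,ss on first dose: D_load = D_maint·R ≈ 1286 × 1.50710 ≈ 1938.13 mg.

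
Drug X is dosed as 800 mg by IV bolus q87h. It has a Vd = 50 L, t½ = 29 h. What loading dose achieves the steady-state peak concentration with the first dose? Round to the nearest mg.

914 mg

f = (1/2)^(87/29) ≈ 0.125000; accumulation ratio R = 1/(1−f) ≈ 1.14286.
Loading dose to hit Cmax,ss on first dose: D_load = D_maint·R ≈ 800 × 1.14286 ≈ 914.29 mg.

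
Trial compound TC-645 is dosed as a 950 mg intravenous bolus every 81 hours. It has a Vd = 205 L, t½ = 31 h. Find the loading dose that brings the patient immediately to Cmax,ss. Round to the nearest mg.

f = (1/2)^(81/31) ≈ 0.163470; accumulation ratio R = 1/(1−f) ≈ 1.19541.
Loading dose to hit Cmax,ss on first dose: D_load = D_maint·R ≈ 950 × 1.19541 ≈ 1135.64 mg.

1136 mg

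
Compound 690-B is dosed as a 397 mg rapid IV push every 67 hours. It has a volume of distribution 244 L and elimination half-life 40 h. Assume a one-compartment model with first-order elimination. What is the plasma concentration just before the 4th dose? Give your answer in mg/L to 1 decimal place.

f = (1/2)^(τ/t½) = (1/2)^(67/40) ≈ 0.3132.
C₀ = D/Vd = 397/244 ≈ 1.627 mg/L.
Before the 4th dose, 3 doses have been given. Superposition: Cmin = C₀·(f + f² + … + f^3).
≈ 1.627 × (0.3132 + 0.0981 + 0.0307) ≈ 1.627 × 0.4420 ≈ 0.719 mg/L.

0.7 mg/L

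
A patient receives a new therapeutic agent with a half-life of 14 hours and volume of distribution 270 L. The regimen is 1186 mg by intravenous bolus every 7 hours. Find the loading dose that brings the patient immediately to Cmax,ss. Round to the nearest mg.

f = (1/2)^(7/14) ≈ 0.707107; accumulation ratio R = 1/(1−f) ≈ 3.41422.
Loading dose to hit Cmax,ss on first dose: D_load = D_maint·R ≈ 1186 × 3.41422 ≈ 4049.26 mg.

4049 mg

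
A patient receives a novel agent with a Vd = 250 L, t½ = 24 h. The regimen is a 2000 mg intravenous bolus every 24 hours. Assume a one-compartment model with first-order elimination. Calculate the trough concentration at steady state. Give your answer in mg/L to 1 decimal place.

τ = 24 h = 1 half-life, so f = (1/2)^1 = 0.5.
Accumulation ratio R = 1/(1 − f) = 1/0.5 = 2/1.
Single-dose peak C₀ = D/Vd = 2000/250 = 8 mg/L.
Steady-state peak Cmax,ss = C₀·R = 8 × 2/1 ≈ 16.000 mg/L.
Steady-state trough Cmin,ss = Cmax,ss·f ≈ 16.000 × 0.5 ≈ 8.000 mg/L.

8.0 mg/L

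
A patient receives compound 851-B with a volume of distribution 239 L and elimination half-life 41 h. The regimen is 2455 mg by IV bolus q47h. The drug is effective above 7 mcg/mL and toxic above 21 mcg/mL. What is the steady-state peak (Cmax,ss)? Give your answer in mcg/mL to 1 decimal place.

τ/t½ = 47/41 ≈ 1.1463, so fraction remaining f = (1/2)^(47/41) ≈ 0.4518.
At steady state, accumulation factor R = 1/(1 − e^(−kτ)) ≈ 1.8242.
Single-dose peak C₀ = D/Vd = 2455/239 ≈ 10.272 mcg/mL.
Cmax,ss = C₀/(1 − f) ≈ 10.272/0.5482 ≈ 18.738 mcg/mL.
Peak 18.7 mcg/mL vs MTC 21 mcg/mL: below toxic threshold.

18.7 mcg/mL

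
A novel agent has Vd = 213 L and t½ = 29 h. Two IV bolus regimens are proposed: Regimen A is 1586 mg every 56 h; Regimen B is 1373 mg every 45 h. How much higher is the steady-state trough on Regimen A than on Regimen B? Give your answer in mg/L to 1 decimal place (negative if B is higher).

-0.7 mg/L

Regimen A: f = (1/2)^(56/29) ≈ 0.2622; Cmin,ss = (1586/213)·f/(1−f) ≈ 2.646 mg/L.
Regimen B: f = (1/2)^(45/29) ≈ 0.3411; Cmin,ss = (1373/213)·f/(1−f) ≈ 3.337 mg/L.
Difference ≈ 2.646 − 3.337 ≈ -0.691 mg/L.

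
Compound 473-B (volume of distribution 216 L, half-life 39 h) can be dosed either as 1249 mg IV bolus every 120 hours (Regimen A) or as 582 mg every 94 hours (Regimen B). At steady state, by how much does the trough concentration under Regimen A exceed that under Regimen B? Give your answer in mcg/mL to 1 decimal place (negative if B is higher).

0.2 mcg/mL

Regimen A: f = (1/2)^(120/39) ≈ 0.1185; Cmin,ss = (1249/216)·f/(1−f) ≈ 0.777 mcg/mL.
Regimen B: f = (1/2)^(94/39) ≈ 0.1881; Cmin,ss = (582/216)·f/(1−f) ≈ 0.624 mcg/mL.
Difference ≈ 0.777 − 0.624 ≈ 0.153 mcg/mL.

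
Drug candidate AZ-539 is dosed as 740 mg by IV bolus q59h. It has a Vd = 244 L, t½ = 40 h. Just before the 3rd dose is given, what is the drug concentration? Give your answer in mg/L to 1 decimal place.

f = (1/2)^(τ/t½) = (1/2)^(59/40) ≈ 0.3597.
C₀ = D/Vd = 740/244 ≈ 3.033 mg/L.
Before the 3rd dose, 2 doses have been given. Superposition: Cmin = C₀·(f + f²).
≈ 3.033 × (0.3597 + 0.1294) ≈ 3.033 × 0.4891 ≈ 1.483 mg/L.

1.5 mg/L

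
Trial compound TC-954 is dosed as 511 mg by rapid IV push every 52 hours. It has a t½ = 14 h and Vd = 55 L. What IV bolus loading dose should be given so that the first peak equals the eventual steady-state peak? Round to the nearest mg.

553 mg

f = (1/2)^(52/14) ≈ 0.076188; accumulation ratio R = 1/(1−f) ≈ 1.08247.
Loading dose to hit Cmax,ss on first dose: D_load = D_maint·R ≈ 511 × 1.08247 ≈ 553.14 mg.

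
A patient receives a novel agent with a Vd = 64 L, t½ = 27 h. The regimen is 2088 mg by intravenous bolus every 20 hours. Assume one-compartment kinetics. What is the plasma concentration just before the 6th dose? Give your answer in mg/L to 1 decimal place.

f = (1/2)^(τ/t½) = (1/2)^(20/27) ≈ 0.5984.
C₀ = D/Vd = 2088/64 ≈ 32.625 mg/L.
Before the 6th dose, 5 doses have been given. Superposition: Cmin = C₀·(f + f² + … + f^5).
≈ 32.625 × (0.5984 + 0.3581 + 0.2143 + 0.1282 + 0.0767) ≈ 32.625 × 1.3757 ≈ 44.882 mg/L.

44.9 mg/L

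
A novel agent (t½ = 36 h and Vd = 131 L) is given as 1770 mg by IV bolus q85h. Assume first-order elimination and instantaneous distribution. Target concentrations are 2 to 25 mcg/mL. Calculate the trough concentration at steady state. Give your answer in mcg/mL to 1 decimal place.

k = ln2/t½ = ln2/36 ≈ 0.019254 h⁻¹; fraction remaining f = e^(−kτ) = e^(−0.019254×85) ≈ 0.1946.
At steady state, accumulation factor R = 1/(1 − e^(−kτ)) ≈ 1.2416.
Single-dose peak C₀ = D/Vd = 1770/131 ≈ 13.511 mcg/mL.
Cmax,ss = C₀/(1 − f) ≈ 13.511/0.8054 ≈ 16.776 mcg/mL.
One interval later, Cmin,ss = Cmax,ss·e^(−kτ) ≈ 16.776 × 0.1946 ≈ 3.265 mcg/mL.
Trough 3.3 mcg/mL vs MEC 2 mcg/mL: adequate.

3.3 mcg/mL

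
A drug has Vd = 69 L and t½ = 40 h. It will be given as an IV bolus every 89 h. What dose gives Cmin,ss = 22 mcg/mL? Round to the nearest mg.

τ/t½ = 89/40 ≈ 2.225, so f = (1/2)^(89/40) ≈ 0.213899.
Cmin,ss = (D/Vd)·f/(1−f), so D = Cmin,ss·Vd·(1−f)/f.
D = 22 × 69 × (1−f)/f ≈ 22 × 69 × 3.67510 ≈ 5578.80 mg.

5579 mg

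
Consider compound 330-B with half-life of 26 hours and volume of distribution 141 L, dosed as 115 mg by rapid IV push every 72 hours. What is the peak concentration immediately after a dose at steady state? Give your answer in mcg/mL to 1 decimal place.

k = ln2/t½ = ln2/26 ≈ 0.026660 h⁻¹; fraction remaining f = e^(−kτ) = e^(−0.026660×72) ≈ 0.1467.
Accumulation ratio R = 1/(1 − f) ≈ 1/0.8533 ≈ 1.1719.
Each bolus raises the concentration by D/Vd = 115/141 ≈ 0.816 mcg/mL.
Steady-state peak Cmax,ss = C₀·R ≈ 0.816 × 1.1719 ≈ 0.956 mcg/mL.

1.0 mcg/mL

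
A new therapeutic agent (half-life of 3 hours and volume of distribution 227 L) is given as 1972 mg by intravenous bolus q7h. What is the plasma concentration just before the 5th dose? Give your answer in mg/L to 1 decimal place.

2.1 mg/L

f = (1/2)^(τ/t½) = (1/2)^(7/3) ≈ 0.1984.
C₀ = D/Vd = 1972/227 ≈ 8.687 mg/L.
Before the 5th dose, 4 doses have been given. Superposition: Cmin = C₀·(f + f² + … + f^4).
≈ 8.687 × (0.1984 + 0.0394 + 0.0078 + 0.0015) ≈ 8.687 × 0.2471 ≈ 2.147 mg/L.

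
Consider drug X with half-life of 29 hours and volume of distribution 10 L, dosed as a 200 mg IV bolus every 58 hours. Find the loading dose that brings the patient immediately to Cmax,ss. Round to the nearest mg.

267 mg

f = (1/2)^(58/29) ≈ 0.250000; accumulation ratio R = 1/(1−f) ≈ 1.33333.
Loading dose to hit Cmax,ss on first dose: D_load = D_maint·R ≈ 200 × 1.33333 ≈ 266.67 mg.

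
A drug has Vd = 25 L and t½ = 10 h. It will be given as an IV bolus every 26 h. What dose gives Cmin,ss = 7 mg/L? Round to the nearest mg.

886 mg

τ/t½ = 26/10 ≈ 2.6, so f = (1/2)^(26/10) ≈ 0.164938.
Cmin,ss = (D/Vd)·f/(1−f), so D = Cmin,ss·Vd·(1−f)/f.
D = 7 × 25 × (1−f)/f ≈ 7 × 25 × 5.06288 ≈ 886.00 mg.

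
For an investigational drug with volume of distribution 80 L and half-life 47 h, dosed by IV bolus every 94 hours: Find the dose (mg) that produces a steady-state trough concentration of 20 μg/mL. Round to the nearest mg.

4800 mg

τ/t½ = 94/47 ≈ 2, so f = (1/2)^(94/47) ≈ 0.250000.
Cmin,ss = (D/Vd)·f/(1−f), so D = Cmin,ss·Vd·(1−f)/f.
D = 20 × 80 × (1−f)/f ≈ 20 × 80 × 3.00000 ≈ 4800.00 mg.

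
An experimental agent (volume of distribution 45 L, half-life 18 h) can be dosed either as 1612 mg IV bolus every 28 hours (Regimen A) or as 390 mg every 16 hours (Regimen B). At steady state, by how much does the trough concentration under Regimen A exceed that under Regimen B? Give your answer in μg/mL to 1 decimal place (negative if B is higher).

Regimen A: f = (1/2)^(28/18) ≈ 0.3402; Cmin,ss = (1612/45)·f/(1−f) ≈ 18.470 μg/mL.
Regimen B: f = (1/2)^(16/18) ≈ 0.5400; Cmin,ss = (390/45)·f/(1−f) ≈ 10.174 μg/mL.
Difference ≈ 18.470 − 10.174 ≈ 8.296 μg/mL.

8.3 μg/mL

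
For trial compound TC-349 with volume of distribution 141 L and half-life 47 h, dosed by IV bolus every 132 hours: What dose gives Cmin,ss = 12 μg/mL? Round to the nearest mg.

τ/t½ = 132/47 ≈ 2.8085, so f = (1/2)^(132/47) ≈ 0.142743.
Cmin,ss = (D/Vd)·f/(1−f), so D = Cmin,ss·Vd·(1−f)/f.
D = 12 × 141 × (1−f)/f ≈ 12 × 141 × 6.00560 ≈ 10161.48 mg.

10161 mg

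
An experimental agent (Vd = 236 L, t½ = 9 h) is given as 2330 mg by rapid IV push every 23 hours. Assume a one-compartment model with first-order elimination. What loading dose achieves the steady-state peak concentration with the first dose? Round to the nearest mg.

f = (1/2)^(23/9) ≈ 0.170099; accumulation ratio R = 1/(1−f) ≈ 1.20496.
Loading dose to hit Cmax,ss on first dose: D_load = D_maint·R ≈ 2330 × 1.20496 ≈ 2807.56 mg.

2808 mg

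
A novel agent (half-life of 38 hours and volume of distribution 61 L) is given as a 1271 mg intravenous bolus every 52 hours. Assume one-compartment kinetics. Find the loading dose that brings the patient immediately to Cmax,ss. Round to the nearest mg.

f = (1/2)^(52/38) ≈ 0.387315; accumulation ratio R = 1/(1−f) ≈ 1.63216.
Loading dose to hit Cmax,ss on first dose: D_load = D_maint·R ≈ 1271 × 1.63216 ≈ 2074.48 mg.

2074 mg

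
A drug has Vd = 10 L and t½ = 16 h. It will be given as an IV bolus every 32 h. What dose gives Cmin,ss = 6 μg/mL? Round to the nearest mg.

τ/t½ = 32/16 ≈ 2, so f = (1/2)^(32/16) ≈ 0.250000.
Cmin,ss = (D/Vd)·f/(1−f), so D = Cmin,ss·Vd·(1−f)/f.
D = 6 × 10 × (1−f)/f ≈ 6 × 10 × 3.00000 ≈ 180.00 mg.

180 mg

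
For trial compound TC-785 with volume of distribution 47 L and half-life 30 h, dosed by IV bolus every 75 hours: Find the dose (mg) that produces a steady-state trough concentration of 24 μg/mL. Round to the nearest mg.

5253 mg

τ/t½ = 75/30 ≈ 2.5, so f = (1/2)^(75/30) ≈ 0.176777.
Cmin,ss = (D/Vd)·f/(1−f), so D = Cmin,ss·Vd·(1−f)/f.
D = 24 × 47 × (1−f)/f ≈ 24 × 47 × 4.65684 ≈ 5252.92 mg.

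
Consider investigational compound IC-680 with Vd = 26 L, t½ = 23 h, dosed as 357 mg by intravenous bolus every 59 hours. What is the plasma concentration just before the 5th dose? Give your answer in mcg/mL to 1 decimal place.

f = (1/2)^(τ/t½) = (1/2)^(59/23) ≈ 0.1690.
C₀ = D/Vd = 357/26 ≈ 13.731 mcg/mL.
Before the 5th dose, 4 doses have been given. Superposition: Cmin = C₀·(f + f² + … + f^4).
≈ 13.731 × (0.1690 + 0.0286 + 0.0048 + 0.0008) ≈ 13.731 × 0.2032 ≈ 2.790 mcg/mL.

2.8 mcg/mL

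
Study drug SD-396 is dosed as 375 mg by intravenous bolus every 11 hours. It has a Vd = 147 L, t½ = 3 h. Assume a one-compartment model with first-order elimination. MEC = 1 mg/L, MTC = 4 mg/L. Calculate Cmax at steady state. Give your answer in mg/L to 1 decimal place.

Over one 11-h interval, 11/3 ≈ 3.6667 half-lives elapse, leaving f ≈ 0.0787 of each dose.
At steady state, accumulation factor R = 1/(1 − e^(−kτ)) ≈ 1.0854.
Each bolus raises the concentration by D/Vd = 375/147 ≈ 2.551 mg/L.
Steady-state peak Cmax,ss = C₀·R ≈ 2.551 × 1.0854 ≈ 2.769 mg/L.
Peak 2.8 mg/L vs MTC 4 mg/L: below toxic threshold.

2.8 mg/L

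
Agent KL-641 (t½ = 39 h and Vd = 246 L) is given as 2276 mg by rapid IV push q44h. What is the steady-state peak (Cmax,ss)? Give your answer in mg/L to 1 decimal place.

k = ln2/t½ = ln2/39 ≈ 0.017773 h⁻¹; fraction remaining f = e^(−kτ) = e^(−0.017773×44) ≈ 0.4575.
At steady state, accumulation factor R = 1/(1 − e^(−kτ)) ≈ 1.8433.
Single-dose peak C₀ = D/Vd = 2276/246 ≈ 9.252 mg/L.
Steady-state peak Cmax,ss = C₀·R ≈ 9.252 × 1.8433 ≈ 17.054 mg/L.

17.1 mg/L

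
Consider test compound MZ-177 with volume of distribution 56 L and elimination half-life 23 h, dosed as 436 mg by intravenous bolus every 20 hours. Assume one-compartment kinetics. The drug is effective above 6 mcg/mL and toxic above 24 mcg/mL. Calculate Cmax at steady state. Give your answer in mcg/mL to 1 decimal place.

17.2 mcg/mL

Over one 20-h interval, 20/23 ≈ 0.86957 half-lives elapse, leaving f ≈ 0.5473 of each dose.
Accumulation ratio R = 1/(1 − f) ≈ 1/0.4527 ≈ 2.2090.
Single-dose peak C₀ = D/Vd = 436/56 ≈ 7.786 mcg/mL.
Steady-state peak Cmax,ss = C₀·R ≈ 7.786 × 2.2090 ≈ 17.199 mcg/mL.
Peak 17.2 mcg/mL vs MTC 24 mcg/mL: below toxic threshold.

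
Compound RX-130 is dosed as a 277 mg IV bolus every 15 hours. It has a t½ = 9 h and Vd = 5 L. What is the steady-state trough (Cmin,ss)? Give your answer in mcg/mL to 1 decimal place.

Over one 15-h interval, 15/9 ≈ 1.6667 half-lives elapse, leaving f ≈ 0.3150 of each dose.
At steady state, accumulation factor R = 1/(1 − e^(−kτ)) ≈ 1.4599.
Single-dose peak C₀ = D/Vd = 277/5 ≈ 55.400 mcg/mL.
Cmax,ss = C₀/(1 − f) ≈ 55.400/0.6850 ≈ 80.876 mcg/mL.
Steady-state trough Cmin,ss = Cmax,ss·f ≈ 80.876 × 0.3150 ≈ 25.476 mcg/mL.

25.5 mcg/mL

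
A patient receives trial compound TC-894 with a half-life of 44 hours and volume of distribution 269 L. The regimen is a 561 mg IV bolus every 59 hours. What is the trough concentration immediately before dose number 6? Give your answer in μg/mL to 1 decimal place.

f = (1/2)^(τ/t½) = (1/2)^(59/44) ≈ 0.3948.
C₀ = D/Vd = 561/269 ≈ 2.086 μg/mL.
Before the 6th dose, 5 doses have been given. Superposition: Cmin = C₀·(f + f² + … + f^5).
≈ 2.086 × (0.3948 + 0.1559 + 0.0615 + 0.0243 + 0.0096) ≈ 2.086 × 0.6461 ≈ 1.348 μg/mL.

1.3 μg/mL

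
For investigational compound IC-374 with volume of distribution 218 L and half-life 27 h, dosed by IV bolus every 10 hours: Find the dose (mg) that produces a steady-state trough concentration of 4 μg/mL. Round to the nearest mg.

255 mg

τ/t½ = 10/27 ≈ 0.37037, so f = (1/2)^(10/27) ≈ 0.773584.
Cmin,ss = (D/Vd)·f/(1−f), so D = Cmin,ss·Vd·(1−f)/f.
D = 4 × 218 × (1−f)/f ≈ 4 × 218 × 0.29268 ≈ 255.22 mg.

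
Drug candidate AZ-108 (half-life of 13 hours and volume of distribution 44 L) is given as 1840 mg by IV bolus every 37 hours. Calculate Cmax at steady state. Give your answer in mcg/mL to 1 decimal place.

τ/t½ = 37/13 ≈ 2.8462, so fraction remaining f = (1/2)^(37/13) ≈ 0.1391.
At steady state, accumulation factor R = 1/(1 − e^(−kτ)) ≈ 1.1616.
Each bolus raises the concentration by D/Vd = 1840/44 ≈ 41.818 mcg/mL.
Cmax,ss = C₀/(1 − f) ≈ 41.818/0.8609 ≈ 48.575 mcg/mL.

48.6 mcg/mL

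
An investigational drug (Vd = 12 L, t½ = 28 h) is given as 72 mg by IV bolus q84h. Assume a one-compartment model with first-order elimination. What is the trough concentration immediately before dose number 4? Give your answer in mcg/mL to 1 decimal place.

0.9 mcg/mL

f = (1/2)^(τ/t½) = (1/2)^(84/28) ≈ 0.1250.
C₀ = D/Vd = 72/12 ≈ 6.000 mcg/mL.
Before the 4th dose, 3 doses have been given. Superposition: Cmin = C₀·(f + f² + … + f^3).
≈ 6.000 × (0.1250 + 0.0156 + 0.0020) ≈ 6.000 × 0.1426 ≈ 0.856 mcg/mL.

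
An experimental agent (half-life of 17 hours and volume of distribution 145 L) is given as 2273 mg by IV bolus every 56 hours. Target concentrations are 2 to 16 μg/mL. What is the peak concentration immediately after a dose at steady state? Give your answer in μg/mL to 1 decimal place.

17.5 μg/mL

τ/t½ = 56/17 ≈ 3.2941, so fraction remaining f = (1/2)^(56/17) ≈ 0.1019.
At steady state, accumulation factor R = 1/(1 − e^(−kτ)) ≈ 1.1135.
Each bolus raises the concentration by D/Vd = 2273/145 ≈ 15.676 μg/mL.
Steady-state peak Cmax,ss = C₀·R ≈ 15.676 × 1.1135 ≈ 17.455 μg/mL.
Peak 17.5 μg/mL vs MTC 16 μg/mL: exceeds toxic threshold.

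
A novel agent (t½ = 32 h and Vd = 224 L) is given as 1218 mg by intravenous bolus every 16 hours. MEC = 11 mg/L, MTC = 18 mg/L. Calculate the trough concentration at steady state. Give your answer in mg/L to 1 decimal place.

13.1 mg/L

Over one 16-h interval, 16/32 ≈ 0.5 half-lives elapse, leaving f ≈ 0.7071 of each dose.
Accumulation ratio R = 1/(1 − f) ≈ 1/0.2929 ≈ 3.4141.
Each bolus raises the concentration by D/Vd = 1218/224 ≈ 5.438 mg/L.
Steady-state peak Cmax,ss = C₀·R ≈ 5.438 × 3.4141 ≈ 18.566 mg/L.
Steady-state trough Cmin,ss = Cmax,ss·f ≈ 18.566 × 0.7071 ≈ 13.128 mg/L.
Trough 13.1 mg/L vs MEC 11 mg/L: adequate.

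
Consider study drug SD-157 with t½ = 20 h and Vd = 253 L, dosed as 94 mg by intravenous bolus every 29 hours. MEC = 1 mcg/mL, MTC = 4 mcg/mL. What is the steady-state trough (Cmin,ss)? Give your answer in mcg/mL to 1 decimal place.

τ/t½ = 29/20 ≈ 1.45, so fraction remaining f = (1/2)^(29/20) ≈ 0.3660.
Accumulation ratio R = 1/(1 − f) ≈ 1/0.6340 ≈ 1.5773.
Each bolus raises the concentration by D/Vd = 94/253 ≈ 0.372 mcg/mL.
Steady-state peak Cmax,ss = C₀·R ≈ 0.372 × 1.5773 ≈ 0.587 mcg/mL.
One interval later, Cmin,ss = Cmax,ss·e^(−kτ) ≈ 0.587 × 0.3660 ≈ 0.215 mcg/mL.
Trough 0.2 mcg/mL vs MEC 1 mcg/mL: subtherapeutic.

0.2 mcg/mL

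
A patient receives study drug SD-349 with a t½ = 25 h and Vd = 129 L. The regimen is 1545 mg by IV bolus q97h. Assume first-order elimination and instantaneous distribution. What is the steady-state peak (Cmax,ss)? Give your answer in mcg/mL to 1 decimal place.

12.8 mcg/mL

k = ln2/t½ = ln2/25 ≈ 0.027726 h⁻¹; fraction remaining f = e^(−kτ) = e^(−0.027726×97) ≈ 0.0679.
Accumulation ratio R = 1/(1 − f) ≈ 1/0.9321 ≈ 1.0728.
Each bolus raises the concentration by D/Vd = 1545/129 ≈ 11.977 mcg/mL.
Cmax,ss = C₀/(1 − f) ≈ 11.977/0.9321 ≈ 12.849 mcg/mL.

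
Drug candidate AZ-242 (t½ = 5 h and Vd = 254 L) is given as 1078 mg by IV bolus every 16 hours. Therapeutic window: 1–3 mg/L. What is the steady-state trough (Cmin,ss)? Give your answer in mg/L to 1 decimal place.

0.5 mg/L

τ/t½ = 16/5 ≈ 3.2, so fraction remaining f = (1/2)^(16/5) ≈ 0.1088.
Accumulation ratio R = 1/(1 − f) ≈ 1/0.8912 ≈ 1.1221.
Each bolus raises the concentration by D/Vd = 1078/254 ≈ 4.244 mg/L.
Cmax,ss = C₀/(1 − f) ≈ 4.244/0.8912 ≈ 4.762 mg/L.
Steady-state trough Cmin,ss = Cmax,ss·f ≈ 4.762 × 0.1088 ≈ 0.518 mg/L.
Trough 0.5 mg/L vs MEC 1 mg/L: subtherapeutic.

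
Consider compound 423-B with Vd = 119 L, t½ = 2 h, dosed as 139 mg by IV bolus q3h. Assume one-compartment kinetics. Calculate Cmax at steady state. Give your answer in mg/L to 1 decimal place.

Over one 3-h interval, 3/2 ≈ 1.5 half-lives elapse, leaving f ≈ 0.3536 of each dose.
At steady state, accumulation factor R = 1/(1 − e^(−kτ)) ≈ 1.5470.
Single-dose peak C₀ = D/Vd = 139/119 ≈ 1.168 mg/L.
Steady-state peak Cmax,ss = C₀·R ≈ 1.168 × 1.5470 ≈ 1.807 mg/L.

1.8 mg/L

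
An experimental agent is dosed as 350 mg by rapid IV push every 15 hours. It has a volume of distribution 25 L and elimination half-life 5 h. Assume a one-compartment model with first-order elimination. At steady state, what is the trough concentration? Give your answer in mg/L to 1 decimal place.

2.0 mg/L

The dosing interval is 3 half-lives, so f = 2^(−3) = 0.125.
At steady state, R = 1/(1 − 0.125) = 8/7.
Single-dose peak C₀ = D/Vd = 350/25 = 14 mg/L.
Steady-state peak Cmax,ss = C₀·R = 14 × 8/7 ≈ 16.000 mg/L.
Steady-state trough Cmin,ss = Cmax,ss·f ≈ 16.000 × 0.125 ≈ 2.000 mg/L.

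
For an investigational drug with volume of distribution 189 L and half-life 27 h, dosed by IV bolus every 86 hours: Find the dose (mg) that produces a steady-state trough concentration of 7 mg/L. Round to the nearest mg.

10711 mg

τ/t½ = 86/27 ≈ 3.1852, so f = (1/2)^(86/27) ≈ 0.109942.
Cmin,ss = (D/Vd)·f/(1−f), so D = Cmin,ss·Vd·(1−f)/f.
D = 7 × 189 × (1−f)/f ≈ 7 × 189 × 8.09571 ≈ 10710.62 mg.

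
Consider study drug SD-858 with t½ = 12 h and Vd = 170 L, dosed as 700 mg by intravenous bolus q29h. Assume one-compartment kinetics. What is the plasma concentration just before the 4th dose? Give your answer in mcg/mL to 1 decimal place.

0.9 mcg/mL

f = (1/2)^(τ/t½) = (1/2)^(29/12) ≈ 0.1873.
C₀ = D/Vd = 700/170 ≈ 4.118 mcg/mL.
Before the 4th dose, 3 doses have been given. Superposition: Cmin = C₀·(f + f² + … + f^3).
≈ 4.118 × (0.1873 + 0.0351 + 0.0066) ≈ 4.118 × 0.2290 ≈ 0.943 mcg/mL.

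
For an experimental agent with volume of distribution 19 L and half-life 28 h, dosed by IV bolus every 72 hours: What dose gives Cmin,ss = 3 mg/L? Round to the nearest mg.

282 mg

τ/t½ = 72/28 ≈ 2.5714, so f = (1/2)^(72/28) ≈ 0.168238.
Cmin,ss = (D/Vd)·f/(1−f), so D = Cmin,ss·Vd·(1−f)/f.
D = 3 × 19 × (1−f)/f ≈ 3 × 19 × 4.94396 ≈ 281.81 mg.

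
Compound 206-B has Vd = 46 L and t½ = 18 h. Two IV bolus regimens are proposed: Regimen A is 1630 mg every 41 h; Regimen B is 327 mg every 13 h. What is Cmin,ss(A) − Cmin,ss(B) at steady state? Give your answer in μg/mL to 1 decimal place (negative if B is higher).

Regimen A: f = (1/2)^(41/18) ≈ 0.2062; Cmin,ss = (1630/46)·f/(1−f) ≈ 9.205 μg/mL.
Regimen B: f = (1/2)^(13/18) ≈ 0.6062; Cmin,ss = (327/46)·f/(1−f) ≈ 10.943 μg/mL.
Difference ≈ 9.205 − 10.943 ≈ -1.738 μg/mL.

-1.7 μg/mL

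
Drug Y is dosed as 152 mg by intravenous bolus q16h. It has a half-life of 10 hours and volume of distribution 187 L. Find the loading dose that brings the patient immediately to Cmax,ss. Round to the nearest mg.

227 mg

f = (1/2)^(16/10) ≈ 0.329877; accumulation ratio R = 1/(1−f) ≈ 1.49226.
Loading dose to hit Cmax,ss on first dose: D_load = D_maint·R ≈ 152 × 1.49226 ≈ 226.82 mg.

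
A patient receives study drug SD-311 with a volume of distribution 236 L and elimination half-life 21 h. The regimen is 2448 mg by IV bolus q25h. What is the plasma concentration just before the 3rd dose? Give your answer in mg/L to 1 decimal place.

f = (1/2)^(τ/t½) = (1/2)^(25/21) ≈ 0.4382.
C₀ = D/Vd = 2448/236 ≈ 10.373 mg/L.
Before the 3rd dose, 2 doses have been given. Superposition: Cmin = C₀·(f + f²).
≈ 10.373 × (0.4382 + 0.1920) ≈ 10.373 × 0.6302 ≈ 6.537 mg/L.

6.5 mg/L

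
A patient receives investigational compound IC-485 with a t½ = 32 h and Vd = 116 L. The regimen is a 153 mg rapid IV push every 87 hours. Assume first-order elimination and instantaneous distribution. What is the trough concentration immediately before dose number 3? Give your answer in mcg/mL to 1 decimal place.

f = (1/2)^(τ/t½) = (1/2)^(87/32) ≈ 0.1519.
C₀ = D/Vd = 153/116 ≈ 1.319 mcg/mL.
Before the 3rd dose, 2 doses have been given. Superposition: Cmin = C₀·(f + f²).
≈ 1.319 × (0.1519 + 0.0231) ≈ 1.319 × 0.1750 ≈ 0.231 mcg/mL.

0.2 mcg/mL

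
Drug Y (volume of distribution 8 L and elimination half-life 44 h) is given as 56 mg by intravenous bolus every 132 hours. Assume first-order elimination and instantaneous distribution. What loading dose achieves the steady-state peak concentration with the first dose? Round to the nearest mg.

f = (1/2)^(132/44) ≈ 0.125000; accumulation ratio R = 1/(1−f) ≈ 1.14286.
Loading dose to hit Cmax,ss on first dose: D_load = D_maint·R ≈ 56 × 1.14286 ≈ 64.00 mg.

64 mg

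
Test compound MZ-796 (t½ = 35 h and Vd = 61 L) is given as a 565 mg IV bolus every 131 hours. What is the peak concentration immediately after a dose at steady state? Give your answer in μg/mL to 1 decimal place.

Over one 131-h interval, 131/35 ≈ 3.7429 half-lives elapse, leaving f ≈ 0.0747 of each dose.
At steady state, accumulation factor R = 1/(1 − e^(−kτ)) ≈ 1.0807.
Each bolus raises the concentration by D/Vd = 565/61 ≈ 9.262 μg/mL.
Cmax,ss = C₀/(1 − f) ≈ 9.262/0.9253 ≈ 10.010 μg/mL.

10.0 μg/mL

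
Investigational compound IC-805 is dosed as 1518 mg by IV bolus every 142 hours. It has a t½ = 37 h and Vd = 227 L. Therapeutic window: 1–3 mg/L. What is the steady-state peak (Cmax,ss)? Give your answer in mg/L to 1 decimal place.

7.2 mg/L

k = ln2/t½ = ln2/37 ≈ 0.018734 h⁻¹; fraction remaining f = e^(−kτ) = e^(−0.018734×142) ≈ 0.0699.
Accumulation ratio R = 1/(1 − f) ≈ 1/0.9301 ≈ 1.0752.
Each bolus raises the concentration by D/Vd = 1518/227 ≈ 6.687 mg/L.
Cmax,ss = C₀/(1 − f) ≈ 6.687/0.9301 ≈ 7.190 mg/L.
Peak 7.2 mg/L vs MTC 3 mg/L: exceeds toxic threshold.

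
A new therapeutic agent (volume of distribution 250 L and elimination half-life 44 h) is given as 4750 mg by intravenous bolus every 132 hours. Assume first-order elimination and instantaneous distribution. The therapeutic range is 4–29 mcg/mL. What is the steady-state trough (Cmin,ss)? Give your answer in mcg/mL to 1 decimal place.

2.7 mcg/mL

The dosing interval is 3 half-lives, so f = 2^(−3) = 0.125.
At steady state, R = 1/(1 − 0.125) = 8/7.
Single-dose peak C₀ = D/Vd = 4750/250 = 19 mcg/mL.
Steady-state peak Cmax,ss = C₀·R = 19 × 8/7 ≈ 21.714 mcg/mL.
Steady-state trough Cmin,ss = Cmax,ss·f ≈ 21.714 × 0.125 ≈ 2.714 mcg/mL.
Trough 2.7 mcg/mL vs MEC 4 mcg/mL: subtherapeutic.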